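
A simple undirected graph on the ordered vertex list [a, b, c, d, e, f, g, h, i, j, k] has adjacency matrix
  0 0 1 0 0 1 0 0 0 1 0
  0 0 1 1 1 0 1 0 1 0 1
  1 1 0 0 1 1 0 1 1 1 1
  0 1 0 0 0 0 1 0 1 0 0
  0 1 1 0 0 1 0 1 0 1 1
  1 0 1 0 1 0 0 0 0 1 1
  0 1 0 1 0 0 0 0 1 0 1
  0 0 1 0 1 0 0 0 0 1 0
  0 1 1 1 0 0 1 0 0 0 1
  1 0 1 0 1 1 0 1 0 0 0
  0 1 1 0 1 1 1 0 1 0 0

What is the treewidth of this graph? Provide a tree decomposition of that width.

Treewidth 3.
One such decomposition:
Bags: B1 = {c, e, f, j}  B2 = {a, c, f, j}  B3 = {c, e, h, j}  B4 = {c, e, f, k}  B5 = {b, c, e, k}  B6 = {b, c, i, k}  B7 = {b, g, i, k}  B8 = {b, d, g, i}
Tree: B1–B2, B1–B3, B1–B4, B4–B5, B5–B6, B6–B7, B7–B8

The largest bag has 4 vertices, giving width 3; this decomposition certifies tw(G) ≤ 3. Conversely, {b, d, g, i} is a clique of size 4, and the vertices of any clique must share a bag in every tree decomposition; so some bag has ≥ 4 vertices and tw(G) ≥ 3. Combining the bounds, tw(G) = 3.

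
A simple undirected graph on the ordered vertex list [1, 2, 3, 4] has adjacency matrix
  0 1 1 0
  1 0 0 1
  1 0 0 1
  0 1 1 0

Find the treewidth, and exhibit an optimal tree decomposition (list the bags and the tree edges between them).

Each bag holds 3 vertices, so the decomposition has width 2, which upper-bounds the treewidth. Since 4–2–1–3–4 is a cycle in G, G is not acyclic. Forests are exactly the graphs of treewidth ≤ 1, so tw(G) ≥ 2. Hence tw(G) = 2 exactly.

Treewidth 2.
One optimal decomposition is:
Bags: B1 = {1, 2, 4}  B2 = {1, 3, 4}
Tree: B1–B2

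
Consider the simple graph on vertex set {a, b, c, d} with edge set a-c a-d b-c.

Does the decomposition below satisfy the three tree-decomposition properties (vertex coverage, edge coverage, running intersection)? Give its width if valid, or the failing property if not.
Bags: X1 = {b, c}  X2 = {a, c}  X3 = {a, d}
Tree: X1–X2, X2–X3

Yes; width 1.

Every vertex of G appears in some bag (union = {a, b, c, d}); every edge is covered by a bag; and for each vertex v the set of bags containing v is connected in the bag tree. The decomposition is therefore valid. The largest bag has 2 vertices, so the width is 1.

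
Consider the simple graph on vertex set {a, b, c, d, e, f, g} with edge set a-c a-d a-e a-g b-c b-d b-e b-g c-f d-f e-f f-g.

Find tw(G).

A width-3 tree decomposition is:
Bags: B1 = {a, b, e, f}  B2 = {a, b, f, g}  B3 = {a, b, d, f}  B4 = {a, b, c, f}
Tree: B1–B2, B2–B3, B3–B4
The largest bag has 4 vertices, giving width 3; this decomposition certifies tw(G) ≤ 3. For the lower bound: the 4 vertex sets {e,f}, {b,g}, {a}, {d} are disjoint, each induces a connected subgraph, and every pair is joined by at least one edge of G. Contracting each set to a single vertex therefore yields K_{4} as a minor, and since treewidth is minor-monotone, tw(G) ≥ tw(K_{4}) = 3. The upper and lower bounds meet at 3, so that is the treewidth.

3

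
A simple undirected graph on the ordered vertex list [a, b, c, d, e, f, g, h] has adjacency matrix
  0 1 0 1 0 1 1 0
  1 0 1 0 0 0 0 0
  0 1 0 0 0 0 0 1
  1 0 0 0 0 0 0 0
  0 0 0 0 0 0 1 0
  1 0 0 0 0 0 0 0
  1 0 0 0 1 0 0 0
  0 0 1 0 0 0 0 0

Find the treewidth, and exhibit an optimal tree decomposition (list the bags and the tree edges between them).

Treewidth 1.
Bags: B1 = {a, d}  B2 = {a, b}  B3 = {a, f}  B4 = {b, c}  B5 = {a, g}  B6 = {c, h}  B7 = {e, g}
Tree: B1–B2, B1–B3, B2–B4, B1–B5, B4–B6, B5–B7

Each bag holds 2 vertices, so the decomposition has width 1, which upper-bounds the treewidth. Any graph with an edge has treewidth ≥ 1, and G has the edge a–d. The upper and lower bounds meet at 1, so that is the treewidth.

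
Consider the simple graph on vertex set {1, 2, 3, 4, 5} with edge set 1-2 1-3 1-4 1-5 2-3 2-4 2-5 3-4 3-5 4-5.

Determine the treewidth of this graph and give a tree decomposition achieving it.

Treewidth 4.
One optimal decomposition is:
Bags: B1 = {1, 2, 3, 4, 5}
Tree: (single bag)

With just one bag of size 5, the width is 5 − 1 = 4, so tw(G) ≤ 4. For the lower bound, the 5 vertices {1, 2, 3, 4, 5} are pairwise adjacent, and any tree decomposition puts a clique entirely inside one bag — forcing width ≥ 4. Therefore the treewidth is 4.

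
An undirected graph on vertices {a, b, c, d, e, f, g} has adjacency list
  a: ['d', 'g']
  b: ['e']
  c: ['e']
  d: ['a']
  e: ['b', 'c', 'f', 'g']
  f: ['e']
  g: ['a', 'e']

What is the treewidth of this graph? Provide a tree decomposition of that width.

The largest bag has 2 vertices, giving width 1; this decomposition certifies tw(G) ≤ 1. Any graph with an edge has treewidth ≥ 1, and G has the edge b–e. Combining the bounds, tw(G) = 1.

Treewidth 1.
Bags: B1 = {b, e}  B2 = {e, g}  B3 = {c, e}  B4 = {a, g}  B5 = {e, f}  B6 = {a, d}
Tree: B1–B2, B1–B3, B2–B4, B1–B5, B4–B6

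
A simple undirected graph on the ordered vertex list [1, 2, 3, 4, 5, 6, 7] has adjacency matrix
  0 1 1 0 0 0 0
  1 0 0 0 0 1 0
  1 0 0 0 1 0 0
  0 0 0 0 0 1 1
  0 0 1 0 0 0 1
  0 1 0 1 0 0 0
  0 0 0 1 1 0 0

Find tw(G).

2

A width-2 tree decomposition is:
Bags: B1 = {3, 5, 7}  B2 = {1, 3, 7}  B3 = {1, 2, 7}  B4 = {2, 6, 7}  B5 = {4, 6, 7}
Tree: B1–B2, B2–B3, B3–B4, B4–B5
The largest bag has 3 vertices, giving width 2; this decomposition certifies tw(G) ≤ 2. The edges 7–5–3–1–2–6–4–7 form a cycle, so G is not a tree and its treewidth is at least 2. Combining the bounds, tw(G) = 2.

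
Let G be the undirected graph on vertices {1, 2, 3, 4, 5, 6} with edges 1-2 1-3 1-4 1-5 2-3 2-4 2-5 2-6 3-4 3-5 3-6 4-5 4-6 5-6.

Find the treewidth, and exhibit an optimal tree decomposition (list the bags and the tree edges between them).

Treewidth 4.
Bags: B1 = {1, 2, 3, 4, 5}  B2 = {2, 3, 4, 5, 6}
Tree: B1–B2

Each bag holds 5 vertices, so the decomposition has width 4, which upper-bounds the treewidth. Conversely, {1, 2, 3, 4, 5} is a clique of size 5, and the vertices of any clique must share a bag in every tree decomposition; so some bag has ≥ 5 vertices and tw(G) ≥ 4. Combining the bounds, tw(G) = 4.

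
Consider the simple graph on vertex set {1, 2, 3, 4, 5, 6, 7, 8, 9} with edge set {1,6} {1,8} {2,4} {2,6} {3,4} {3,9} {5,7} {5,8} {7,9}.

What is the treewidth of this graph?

2

A width-2 tree decomposition is:
Bags: B1 = {2, 3, 4}  B2 = {2, 3, 6}  B3 = {1, 3, 6}  B4 = {1, 3, 8}  B5 = {3, 5, 8}  B6 = {3, 5, 7}  B7 = {3, 7, 9}
Tree: B1–B2, B2–B3, B3–B4, B4–B5, B5–B6, B6–B7
Each bag holds 3 vertices, so the decomposition has width 2, which upper-bounds the treewidth. Since 3–4–2–6–1–8–5–7–9–3 is a cycle in G, G is not acyclic. Forests are exactly the graphs of treewidth ≤ 1, so tw(G) ≥ 2. The upper and lower bounds meet at 2, so that is the treewidth.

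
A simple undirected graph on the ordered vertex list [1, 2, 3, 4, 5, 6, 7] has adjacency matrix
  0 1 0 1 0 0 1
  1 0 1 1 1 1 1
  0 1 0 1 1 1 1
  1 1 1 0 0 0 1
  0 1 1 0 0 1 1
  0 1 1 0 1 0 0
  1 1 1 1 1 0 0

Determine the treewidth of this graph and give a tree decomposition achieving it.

Treewidth 3.
Bags: B1 = {2, 3, 5, 7}  B2 = {2, 3, 4, 7}  B3 = {2, 3, 5, 6}  B4 = {1, 2, 4, 7}
Tree: B1–B2, B1–B3, B2–B4

Every bag has size at most 4, so the width is 4 − 1 = 3 and tw(G) ≤ 3. Conversely, {1, 2, 4, 7} is a clique of size 4, and the vertices of any clique must share a bag in every tree decomposition; so some bag has ≥ 4 vertices and tw(G) ≥ 3. Therefore the treewidth is 3.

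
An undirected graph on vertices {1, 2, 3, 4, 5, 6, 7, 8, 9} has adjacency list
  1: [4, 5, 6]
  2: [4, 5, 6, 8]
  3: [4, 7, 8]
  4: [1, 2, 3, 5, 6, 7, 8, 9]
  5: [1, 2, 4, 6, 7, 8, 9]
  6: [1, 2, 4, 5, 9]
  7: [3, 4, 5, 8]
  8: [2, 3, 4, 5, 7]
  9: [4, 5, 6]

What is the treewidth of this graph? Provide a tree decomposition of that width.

Every bag has size at most 4, so the width is 4 − 1 = 3 and tw(G) ≤ 3. On the other hand G contains the 4-clique {3, 4, 7, 8}. A clique must lie in a single bag of any decomposition, so no decomposition can have width below 3. The upper and lower bounds meet at 3, so that is the treewidth.

Treewidth 3.
Bags: B1 = {4, 5, 7, 8}  B2 = {3, 4, 7, 8}  B3 = {2, 4, 5, 8}  B4 = {2, 4, 5, 6}  B5 = {4, 5, 6, 9}  B6 = {1, 4, 5, 6}
Tree: B1–B2, B1–B3, B3–B4, B4–B5, B4–B6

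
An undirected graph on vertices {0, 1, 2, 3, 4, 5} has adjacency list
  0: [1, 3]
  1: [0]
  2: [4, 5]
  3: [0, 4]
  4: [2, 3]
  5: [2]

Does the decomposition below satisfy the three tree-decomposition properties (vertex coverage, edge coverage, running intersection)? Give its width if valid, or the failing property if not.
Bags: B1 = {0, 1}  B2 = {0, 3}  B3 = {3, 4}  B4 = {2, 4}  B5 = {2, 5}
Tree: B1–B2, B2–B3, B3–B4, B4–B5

Yes; width 1.

Every vertex of G appears in some bag (union = {0, 1, 2, 3, 4, 5}); every edge is covered by a bag; and for each vertex v the set of bags containing v is connected in the bag tree. The decomposition is therefore valid. The largest bag has 2 vertices, so the width is 1.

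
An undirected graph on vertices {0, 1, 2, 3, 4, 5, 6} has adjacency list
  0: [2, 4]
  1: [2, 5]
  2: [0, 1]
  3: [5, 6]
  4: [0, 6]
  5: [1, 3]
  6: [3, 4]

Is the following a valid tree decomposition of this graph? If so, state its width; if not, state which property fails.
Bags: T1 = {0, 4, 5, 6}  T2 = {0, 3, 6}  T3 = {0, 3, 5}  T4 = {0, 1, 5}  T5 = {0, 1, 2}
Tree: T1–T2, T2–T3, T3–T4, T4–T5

A tree decomposition must satisfy three properties: every vertex lies in some bag; for every edge, both endpoints lie together in some bag; and for every vertex, the bags containing it form a connected subtree. Here bags containing vertex 5 are not connected in the tree, so the decomposition is invalid.

No — bags containing vertex 5 are not connected in the tree.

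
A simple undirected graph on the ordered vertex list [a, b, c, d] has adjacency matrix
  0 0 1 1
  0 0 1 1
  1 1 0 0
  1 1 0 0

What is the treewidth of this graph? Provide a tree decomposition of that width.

Every bag has size at most 3, so the width is 3 − 1 = 2 and tw(G) ≤ 2. The edges c–a–d–b–c form a cycle, so G is not a tree and its treewidth is at least 2. Hence tw(G) = 2 exactly.

Treewidth 2.
One such decomposition:
Bags: B1 = {a, c, d}  B2 = {b, c, d}
Tree: B1–B2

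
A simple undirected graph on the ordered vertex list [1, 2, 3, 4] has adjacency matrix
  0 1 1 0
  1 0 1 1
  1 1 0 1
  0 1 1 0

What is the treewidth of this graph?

A width-2 tree decomposition is:
Bags: B1 = {1, 2, 3}  B2 = {2, 3, 4}
Tree: B1–B2
Every bag has size at most 3, so the width is 3 − 1 = 2 and tw(G) ≤ 2. On the other hand G contains the 3-clique {1, 2, 3}. A clique must lie in a single bag of any decomposition, so no decomposition can have width below 2. Combining the bounds, tw(G) = 2.

2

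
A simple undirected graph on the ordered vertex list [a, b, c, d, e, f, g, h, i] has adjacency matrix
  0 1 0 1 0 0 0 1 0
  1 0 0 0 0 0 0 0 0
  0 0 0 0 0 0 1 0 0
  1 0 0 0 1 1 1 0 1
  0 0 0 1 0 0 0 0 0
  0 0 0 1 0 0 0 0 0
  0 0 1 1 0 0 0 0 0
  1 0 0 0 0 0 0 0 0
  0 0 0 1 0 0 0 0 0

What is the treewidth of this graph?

A width-1 tree decomposition is:
Bags: B1 = {a, d}  B2 = {a, b}  B3 = {d, i}  B4 = {d, g}  B5 = {a, h}  B6 = {d, e}  B7 = {d, f}  B8 = {c, g}
Tree: B1–B2, B1–B3, B3–B4, B2–B5, B4–B6, B1–B7, B4–B8
Each bag holds 2 vertices, so the decomposition has width 1, which upper-bounds the treewidth. Any graph with an edge has treewidth ≥ 1, and G has the edge a–d. Combining the bounds, tw(G) = 1.

1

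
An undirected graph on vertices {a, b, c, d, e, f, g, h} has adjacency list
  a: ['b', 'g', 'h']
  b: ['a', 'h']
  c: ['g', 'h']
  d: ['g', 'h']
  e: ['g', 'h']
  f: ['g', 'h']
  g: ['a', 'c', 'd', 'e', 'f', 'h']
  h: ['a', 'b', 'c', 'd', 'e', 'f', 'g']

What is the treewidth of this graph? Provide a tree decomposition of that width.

The largest bag has 3 vertices, giving width 2; this decomposition certifies tw(G) ≤ 2. For the lower bound, the 3 vertices {d, g, h} are pairwise adjacent, and any tree decomposition puts a clique entirely inside one bag — forcing width ≥ 2. The upper and lower bounds meet at 2, so that is the treewidth.

Treewidth 2.
One such decomposition:
Bags: B1 = {d, g, h}  B2 = {e, g, h}  B3 = {a, g, h}  B4 = {a, b, h}  B5 = {f, g, h}  B6 = {c, g, h}
Tree: B1–B2, B2–B3, B3–B4, B1–B5, B2–B6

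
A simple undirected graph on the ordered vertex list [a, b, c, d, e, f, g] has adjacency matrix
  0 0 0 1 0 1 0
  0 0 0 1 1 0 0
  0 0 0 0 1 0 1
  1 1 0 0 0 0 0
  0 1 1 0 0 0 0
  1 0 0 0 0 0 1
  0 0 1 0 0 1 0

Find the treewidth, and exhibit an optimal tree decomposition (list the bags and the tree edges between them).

Treewidth 2.
One optimal decomposition is:
Bags: B1 = {c, e, g}  B2 = {b, e, g}  B3 = {b, d, g}  B4 = {a, d, g}  B5 = {a, f, g}
Tree: B1–B2, B2–B3, B3–B4, B4–B5

Each bag holds 3 vertices, so the decomposition has width 2, which upper-bounds the treewidth. The edges g–c–e–b–d–a–f–g form a cycle, so G is not a tree and its treewidth is at least 2. The upper and lower bounds meet at 2, so that is the treewidth.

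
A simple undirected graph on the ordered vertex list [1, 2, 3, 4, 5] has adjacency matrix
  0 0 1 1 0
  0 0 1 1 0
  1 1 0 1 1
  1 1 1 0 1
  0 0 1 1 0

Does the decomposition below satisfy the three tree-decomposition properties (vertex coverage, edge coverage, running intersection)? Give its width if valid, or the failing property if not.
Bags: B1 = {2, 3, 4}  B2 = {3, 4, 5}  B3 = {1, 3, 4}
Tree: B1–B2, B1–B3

Yes; width 2.

Every vertex of G appears in some bag (union = {1, 2, 3, 4, 5}); every edge is covered by a bag; and for each vertex v the set of bags containing v is connected in the bag tree. The decomposition is therefore valid. The largest bag has 3 vertices, so the width is 2.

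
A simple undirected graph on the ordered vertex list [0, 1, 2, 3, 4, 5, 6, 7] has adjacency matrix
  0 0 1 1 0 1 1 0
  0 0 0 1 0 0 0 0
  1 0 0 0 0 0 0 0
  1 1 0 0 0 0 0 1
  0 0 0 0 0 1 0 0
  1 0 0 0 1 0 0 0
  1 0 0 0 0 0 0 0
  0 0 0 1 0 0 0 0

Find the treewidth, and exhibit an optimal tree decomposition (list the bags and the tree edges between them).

The largest bag has 2 vertices, giving width 1; this decomposition certifies tw(G) ≤ 1. Since G has at least one edge (e.g. 1–3), it is not an edgeless graph, so tw(G) ≥ 1. The upper and lower bounds meet at 1, so that is the treewidth.

Treewidth 1.
One such decomposition:
Bags: B1 = {1, 3}  B2 = {3, 7}  B3 = {0, 3}  B4 = {0, 6}  B5 = {0, 5}  B6 = {0, 2}  B7 = {4, 5}
Tree: B1–B2, B2–B3, B3–B4, B4–B5, B3–B6, B5–B7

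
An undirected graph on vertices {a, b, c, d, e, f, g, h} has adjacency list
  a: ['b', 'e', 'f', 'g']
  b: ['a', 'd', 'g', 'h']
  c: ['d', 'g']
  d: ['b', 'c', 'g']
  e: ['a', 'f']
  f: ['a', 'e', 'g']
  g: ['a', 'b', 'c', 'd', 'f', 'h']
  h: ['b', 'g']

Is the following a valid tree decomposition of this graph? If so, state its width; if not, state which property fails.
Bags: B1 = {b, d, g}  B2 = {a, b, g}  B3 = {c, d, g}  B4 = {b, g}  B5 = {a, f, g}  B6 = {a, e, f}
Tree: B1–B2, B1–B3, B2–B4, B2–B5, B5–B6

A tree decomposition must satisfy three properties: every vertex lies in some bag; for every edge, both endpoints lie together in some bag; and for every vertex, the bags containing it form a connected subtree. Here vertex h appears in no bag, so the decomposition is invalid.

No — vertex h appears in no bag.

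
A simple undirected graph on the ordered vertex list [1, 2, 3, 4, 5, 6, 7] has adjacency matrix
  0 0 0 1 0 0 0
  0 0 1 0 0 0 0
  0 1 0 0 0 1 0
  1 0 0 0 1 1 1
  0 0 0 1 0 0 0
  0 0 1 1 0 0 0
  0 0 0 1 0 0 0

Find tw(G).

1

A width-1 tree decomposition is:
Bags: B1 = {4, 7}  B2 = {4, 6}  B3 = {3, 6}  B4 = {1, 4}  B5 = {4, 5}  B6 = {2, 3}
Tree: B1–B2, B2–B3, B1–B4, B2–B5, B3–B6
Every bag has size at most 2, so the width is 2 − 1 = 1 and tw(G) ≤ 1. Any graph with an edge has treewidth ≥ 1, and G has the edge 4–7. Combining the bounds, tw(G) = 1.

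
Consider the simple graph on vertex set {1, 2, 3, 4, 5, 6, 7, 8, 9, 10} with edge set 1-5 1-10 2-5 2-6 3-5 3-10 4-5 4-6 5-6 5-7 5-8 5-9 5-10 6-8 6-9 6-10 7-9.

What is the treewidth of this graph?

2

A width-2 tree decomposition is:
Bags: B1 = {3, 5, 10}  B2 = {5, 6, 10}  B3 = {4, 5, 6}  B4 = {5, 6, 9}  B5 = {5, 6, 8}  B6 = {2, 5, 6}  B7 = {1, 5, 10}  B8 = {5, 7, 9}
Tree: B1–B2, B2–B3, B2–B4, B2–B5, B4–B6, B2–B7, B4–B8
Every bag has size at most 3, so the width is 3 − 1 = 2 and tw(G) ≤ 2. Conversely, {1, 5, 10} is a clique of size 3, and the vertices of any clique must share a bag in every tree decomposition; so some bag has ≥ 3 vertices and tw(G) ≥ 2. Therefore the treewidth is 2.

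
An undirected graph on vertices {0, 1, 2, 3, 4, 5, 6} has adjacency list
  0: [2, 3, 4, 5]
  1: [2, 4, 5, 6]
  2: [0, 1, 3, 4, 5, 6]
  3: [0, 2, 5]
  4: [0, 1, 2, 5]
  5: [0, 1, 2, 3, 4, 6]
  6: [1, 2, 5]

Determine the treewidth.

A width-3 tree decomposition is:
Bags: B1 = {1, 2, 4, 5}  B2 = {0, 2, 4, 5}  B3 = {1, 2, 5, 6}  B4 = {0, 2, 3, 5}
Tree: B1–B2, B1–B3, B2–B4
Every bag has size at most 4, so the width is 4 − 1 = 3 and tw(G) ≤ 3. Conversely, {0, 2, 3, 5} is a clique of size 4, and the vertices of any clique must share a bag in every tree decomposition; so some bag has ≥ 4 vertices and tw(G) ≥ 3. The upper and lower bounds meet at 3, so that is the treewidth.

3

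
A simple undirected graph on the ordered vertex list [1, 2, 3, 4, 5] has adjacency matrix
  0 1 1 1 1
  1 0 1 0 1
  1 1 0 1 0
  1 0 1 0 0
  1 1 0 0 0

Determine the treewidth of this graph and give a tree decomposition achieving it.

Treewidth 2.
One such decomposition:
Bags: B1 = {1, 2, 3}  B2 = {1, 3, 4}  B3 = {1, 2, 5}
Tree: B1–B2, B1–B3

Every bag has size at most 3, so the width is 3 − 1 = 2 and tw(G) ≤ 2. Conversely, {1, 2, 3} is a clique of size 3, and the vertices of any clique must share a bag in every tree decomposition; so some bag has ≥ 3 vertices and tw(G) ≥ 2. Hence tw(G) = 2 exactly.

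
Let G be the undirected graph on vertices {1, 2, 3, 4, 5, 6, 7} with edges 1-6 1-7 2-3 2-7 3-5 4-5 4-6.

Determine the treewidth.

2

A width-2 tree decomposition is:
Bags: B1 = {1, 4, 6}  B2 = {1, 4, 5}  B3 = {1, 3, 5}  B4 = {1, 2, 3}  B5 = {1, 2, 7}
Tree: B1–B2, B2–B3, B3–B4, B4–B5
Every bag has size at most 3, so the width is 3 − 1 = 2 and tw(G) ≤ 2. The edges 1–6–4–5–3–2–7–1 form a cycle, so G is not a tree and its treewidth is at least 2. Hence tw(G) = 2 exactly.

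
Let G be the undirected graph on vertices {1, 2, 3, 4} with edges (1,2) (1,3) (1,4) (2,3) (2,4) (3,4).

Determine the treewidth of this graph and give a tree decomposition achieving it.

Treewidth 3.
One such decomposition:
Bags: B1 = {1, 2, 3, 4}
Tree: (single bag)

With just one bag of size 4, the width is 4 − 1 = 3, so tw(G) ≤ 3. For the lower bound, the 4 vertices {1, 2, 3, 4} are pairwise adjacent, and any tree decomposition puts a clique entirely inside one bag — forcing width ≥ 3. Combining the bounds, tw(G) = 3.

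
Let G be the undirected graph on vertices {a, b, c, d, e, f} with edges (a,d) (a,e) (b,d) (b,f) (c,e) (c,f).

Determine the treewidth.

A width-2 tree decomposition is:
Bags: B1 = {b, c, f}  B2 = {b, c, d}  B3 = {a, c, d}  B4 = {a, c, e}
Tree: B1–B2, B2–B3, B3–B4
The largest bag has 3 vertices, giving width 2; this decomposition certifies tw(G) ≤ 2. Since c–f–b–d–a–e–c is a cycle in G, G is not acyclic. Forests are exactly the graphs of treewidth ≤ 1, so tw(G) ≥ 2. Combining the bounds, tw(G) = 2.

2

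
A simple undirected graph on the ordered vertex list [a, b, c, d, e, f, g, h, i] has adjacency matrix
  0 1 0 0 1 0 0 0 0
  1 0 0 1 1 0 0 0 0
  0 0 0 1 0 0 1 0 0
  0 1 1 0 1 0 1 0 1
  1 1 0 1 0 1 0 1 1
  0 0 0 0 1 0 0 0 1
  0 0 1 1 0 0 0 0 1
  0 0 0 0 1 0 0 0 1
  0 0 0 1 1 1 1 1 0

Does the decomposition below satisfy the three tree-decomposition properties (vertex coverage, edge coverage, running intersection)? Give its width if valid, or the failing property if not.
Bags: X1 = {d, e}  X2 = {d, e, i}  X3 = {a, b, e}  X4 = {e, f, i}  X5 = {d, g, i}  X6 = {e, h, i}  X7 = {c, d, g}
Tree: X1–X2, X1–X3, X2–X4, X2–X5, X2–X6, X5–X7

No — edge (b,d) lies in no bag.

A tree decomposition must satisfy three properties: every vertex lies in some bag; for every edge, both endpoints lie together in some bag; and for every vertex, the bags containing it form a connected subtree. Here edge (b,d) lies in no bag, so the decomposition is invalid.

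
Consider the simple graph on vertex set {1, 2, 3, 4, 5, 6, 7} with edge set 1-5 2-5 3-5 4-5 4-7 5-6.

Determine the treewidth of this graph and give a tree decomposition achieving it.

Every bag has size at most 2, so the width is 2 − 1 = 1 and tw(G) ≤ 1. Any graph with an edge has treewidth ≥ 1, and G has the edge 5–4. Therefore the treewidth is 1.

Treewidth 1.
Bags: B1 = {4, 5}  B2 = {3, 5}  B3 = {5, 6}  B4 = {2, 5}  B5 = {1, 5}  B6 = {4, 7}
Tree: B1–B2, B1–B3, B3–B4, B1–B5, B1–B6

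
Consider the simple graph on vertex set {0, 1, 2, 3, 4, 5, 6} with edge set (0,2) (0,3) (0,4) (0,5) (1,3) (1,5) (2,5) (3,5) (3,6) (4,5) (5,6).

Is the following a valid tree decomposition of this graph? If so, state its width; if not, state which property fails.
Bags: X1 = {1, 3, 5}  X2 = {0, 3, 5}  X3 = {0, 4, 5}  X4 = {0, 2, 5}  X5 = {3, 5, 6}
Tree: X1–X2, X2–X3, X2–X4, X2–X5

Yes; width 2.

Vertex coverage: the bags together contain {0, 1, 2, 3, 4, 5, 6}, the full vertex set. Edge coverage: each edge of G has both endpoints in at least one bag. Running intersection: for every vertex, the bags containing it form a connected subtree. All three properties hold, so this is a valid tree decomposition of width max|bag| − 1 = 2, and hence tw(G) ≤ 2.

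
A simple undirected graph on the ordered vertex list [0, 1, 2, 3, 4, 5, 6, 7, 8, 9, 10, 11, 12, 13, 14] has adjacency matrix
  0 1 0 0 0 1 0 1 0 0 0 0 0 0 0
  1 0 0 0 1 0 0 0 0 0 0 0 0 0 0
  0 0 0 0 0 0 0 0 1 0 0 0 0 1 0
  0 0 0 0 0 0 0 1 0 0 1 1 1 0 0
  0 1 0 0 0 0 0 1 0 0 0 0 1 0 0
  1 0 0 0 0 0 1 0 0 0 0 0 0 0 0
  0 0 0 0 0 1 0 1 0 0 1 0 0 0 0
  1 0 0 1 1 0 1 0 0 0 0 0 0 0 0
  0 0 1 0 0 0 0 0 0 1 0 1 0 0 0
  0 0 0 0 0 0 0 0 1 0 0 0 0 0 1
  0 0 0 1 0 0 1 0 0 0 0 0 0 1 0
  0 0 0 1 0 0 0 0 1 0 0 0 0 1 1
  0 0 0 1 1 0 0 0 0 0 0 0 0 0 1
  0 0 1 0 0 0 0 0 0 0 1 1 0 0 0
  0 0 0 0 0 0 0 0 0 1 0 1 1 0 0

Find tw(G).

3

A width-3 tree decomposition is:
Bags: B1 = {0, 1, 5, 6}  B2 = {0, 1, 6, 7}  B3 = {1, 4, 6, 7}  B4 = {4, 6, 7, 10}  B5 = {3, 4, 7, 10}  B6 = {3, 4, 10, 12}  B7 = {3, 10, 12, 13}  B8 = {3, 11, 12, 13}  B9 = {11, 12, 13, 14}  B10 = {2, 11, 13, 14}  B11 = {2, 8, 11, 14}  B12 = {2, 8, 9, 14}
Tree: B1–B2, B2–B3, B3–B4, B4–B5, B5–B6, B6–B7, B7–B8, B8–B9, B9–B10, B10–B11, B11–B12
Each bag holds 4 vertices, so the decomposition has width 3, which upper-bounds the treewidth. For the lower bound: the 4 vertex sets {0,1,5}, {6}, {7}, {3,4,10,12} are disjoint, each induces a connected subgraph, and every pair is joined by at least one edge of G. Contracting each set to a single vertex therefore yields K_{4} as a minor, and since treewidth is minor-monotone, tw(G) ≥ tw(K_{4}) = 3. Combining the bounds, tw(G) = 3.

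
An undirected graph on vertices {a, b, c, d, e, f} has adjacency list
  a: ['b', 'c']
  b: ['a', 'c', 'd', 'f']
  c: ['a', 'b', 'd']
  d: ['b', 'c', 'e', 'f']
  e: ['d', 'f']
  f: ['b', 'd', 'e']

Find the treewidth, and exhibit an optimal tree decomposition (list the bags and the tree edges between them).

Treewidth 2.
One optimal decomposition is:
Bags: B1 = {b, c, d}  B2 = {a, b, c}  B3 = {b, d, f}  B4 = {d, e, f}
Tree: B1–B2, B1–B3, B3–B4

Every bag has size at most 3, so the width is 3 − 1 = 2 and tw(G) ≤ 2. On the other hand G contains the 3-clique {b, c, d}. A clique must lie in a single bag of any decomposition, so no decomposition can have width below 2. The upper and lower bounds meet at 2, so that is the treewidth.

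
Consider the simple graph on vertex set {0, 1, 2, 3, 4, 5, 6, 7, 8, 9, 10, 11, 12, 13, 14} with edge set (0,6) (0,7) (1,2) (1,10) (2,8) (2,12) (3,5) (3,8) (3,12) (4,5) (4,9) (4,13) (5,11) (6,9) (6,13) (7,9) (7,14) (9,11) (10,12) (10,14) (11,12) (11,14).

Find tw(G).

3

A width-3 tree decomposition is:
Bags: B1 = {0, 4, 6, 13}  B2 = {0, 4, 6, 9}  B3 = {0, 4, 7, 9}  B4 = {4, 5, 7, 9}  B5 = {5, 7, 9, 11}  B6 = {5, 7, 11, 14}  B7 = {3, 5, 11, 14}  B8 = {3, 11, 12, 14}  B9 = {3, 10, 12, 14}  B10 = {3, 8, 10, 12}  B11 = {2, 8, 10, 12}  B12 = {1, 2, 8, 10}
Tree: B1–B2, B2–B3, B3–B4, B4–B5, B5–B6, B6–B7, B7–B8, B8–B9, B9–B10, B10–B11, B11–B12
Every bag has size at most 4, so the width is 4 − 1 = 3 and tw(G) ≤ 3. For the lower bound: the 4 vertex sets {0,6,13}, {4}, {9}, {5,7,11,14} are disjoint, each induces a connected subgraph, and every pair is joined by at least one edge of G. Contracting each set to a single vertex therefore yields K_{4} as a minor, and since treewidth is minor-monotone, tw(G) ≥ tw(K_{4}) = 3. Hence tw(G) = 3 exactly.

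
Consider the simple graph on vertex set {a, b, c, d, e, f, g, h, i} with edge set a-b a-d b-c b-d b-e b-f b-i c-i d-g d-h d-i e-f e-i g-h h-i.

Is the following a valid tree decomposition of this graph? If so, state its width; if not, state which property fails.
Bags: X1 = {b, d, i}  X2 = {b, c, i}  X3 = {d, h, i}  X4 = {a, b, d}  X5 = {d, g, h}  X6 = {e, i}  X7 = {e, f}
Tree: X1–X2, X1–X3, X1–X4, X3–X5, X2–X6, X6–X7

A tree decomposition must satisfy three properties: every vertex lies in some bag; for every edge, both endpoints lie together in some bag; and for every vertex, the bags containing it form a connected subtree. Here edge (b,e) lies in no bag, so the decomposition is invalid.

No — edge (b,e) lies in no bag.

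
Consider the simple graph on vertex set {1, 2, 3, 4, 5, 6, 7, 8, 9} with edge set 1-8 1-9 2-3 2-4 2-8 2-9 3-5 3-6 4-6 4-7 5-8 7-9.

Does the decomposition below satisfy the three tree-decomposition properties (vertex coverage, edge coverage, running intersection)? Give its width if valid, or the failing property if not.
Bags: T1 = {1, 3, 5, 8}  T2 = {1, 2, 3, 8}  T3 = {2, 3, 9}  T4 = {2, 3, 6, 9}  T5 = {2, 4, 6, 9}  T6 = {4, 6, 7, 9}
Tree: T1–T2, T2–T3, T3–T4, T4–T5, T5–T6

No — edge (1,9) lies in no bag.

A tree decomposition must satisfy three properties: every vertex lies in some bag; for every edge, both endpoints lie together in some bag; and for every vertex, the bags containing it form a connected subtree. Here edge (1,9) lies in no bag, so the decomposition is invalid.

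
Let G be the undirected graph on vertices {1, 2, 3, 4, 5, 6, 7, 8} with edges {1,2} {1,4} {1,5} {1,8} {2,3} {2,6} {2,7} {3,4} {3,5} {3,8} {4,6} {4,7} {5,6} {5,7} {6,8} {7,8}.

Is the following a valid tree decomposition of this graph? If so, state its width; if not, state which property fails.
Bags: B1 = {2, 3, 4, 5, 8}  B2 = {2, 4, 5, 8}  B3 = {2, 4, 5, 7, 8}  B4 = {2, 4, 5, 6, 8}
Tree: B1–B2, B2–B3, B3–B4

A tree decomposition must satisfy three properties: every vertex lies in some bag; for every edge, both endpoints lie together in some bag; and for every vertex, the bags containing it form a connected subtree. Here vertex 1 appears in no bag, so the decomposition is invalid.

No — vertex 1 appears in no bag.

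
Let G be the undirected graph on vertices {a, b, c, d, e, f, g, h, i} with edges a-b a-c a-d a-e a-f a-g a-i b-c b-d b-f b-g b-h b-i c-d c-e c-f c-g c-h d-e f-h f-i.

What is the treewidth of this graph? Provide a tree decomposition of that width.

Every bag has size at most 4, so the width is 4 − 1 = 3 and tw(G) ≤ 3. Conversely, {a, c, d, e} is a clique of size 4, and the vertices of any clique must share a bag in every tree decomposition; so some bag has ≥ 4 vertices and tw(G) ≥ 3. Therefore the treewidth is 3.

Treewidth 3.
One optimal decomposition is:
Bags: B1 = {b, c, f, h}  B2 = {a, b, c, f}  B3 = {a, b, f, i}  B4 = {a, b, c, d}  B5 = {a, b, c, g}  B6 = {a, c, d, e}
Tree: B1–B2, B2–B3, B2–B4, B4–B5, B4–B6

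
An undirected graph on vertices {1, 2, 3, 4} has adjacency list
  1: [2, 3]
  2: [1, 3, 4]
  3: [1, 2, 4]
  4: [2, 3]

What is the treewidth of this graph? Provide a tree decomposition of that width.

Treewidth 2.
Bags: B1 = {2, 3, 4}  B2 = {1, 2, 3}
Tree: B1–B2

Each bag holds 3 vertices, so the decomposition has width 2, which upper-bounds the treewidth. On the other hand G contains the 3-clique {1, 2, 3}. A clique must lie in a single bag of any decomposition, so no decomposition can have width below 2. Hence tw(G) = 2 exactly.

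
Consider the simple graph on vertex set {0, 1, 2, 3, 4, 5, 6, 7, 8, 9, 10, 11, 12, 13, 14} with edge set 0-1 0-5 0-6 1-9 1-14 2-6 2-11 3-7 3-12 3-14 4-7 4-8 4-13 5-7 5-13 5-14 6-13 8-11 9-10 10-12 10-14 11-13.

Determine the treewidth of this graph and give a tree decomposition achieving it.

Treewidth 3.
One such decomposition:
Bags: B1 = {2, 6, 8, 11}  B2 = {6, 8, 11, 13}  B3 = {4, 6, 8, 13}  B4 = {0, 4, 6, 13}  B5 = {0, 4, 5, 13}  B6 = {0, 4, 5, 7}  B7 = {0, 1, 5, 7}  B8 = {1, 5, 7, 14}  B9 = {1, 3, 7, 14}  B10 = {1, 3, 9, 14}  B11 = {3, 9, 10, 14}  B12 = {3, 9, 10, 12}
Tree: B1–B2, B2–B3, B3–B4, B4–B5, B5–B6, B6–B7, B7–B8, B8–B9, B9–B10, B10–B11, B11–B12

Each bag holds 4 vertices, so the decomposition has width 3, which upper-bounds the treewidth. For the lower bound: the 4 vertex sets {2,8,11}, {6}, {13}, {0,4,5,7} are disjoint, each induces a connected subgraph, and every pair is joined by at least one edge of G. Contracting each set to a single vertex therefore yields K_{4} as a minor, and since treewidth is minor-monotone, tw(G) ≥ tw(K_{4}) = 3. Hence tw(G) = 3 exactly.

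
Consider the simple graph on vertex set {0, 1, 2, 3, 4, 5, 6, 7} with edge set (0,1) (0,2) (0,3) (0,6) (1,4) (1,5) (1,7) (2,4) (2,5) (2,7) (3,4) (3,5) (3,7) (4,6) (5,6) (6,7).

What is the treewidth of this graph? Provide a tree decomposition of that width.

Treewidth 4.
One such decomposition:
Bags: B1 = {0, 2, 4, 5, 7}  B2 = {0, 3, 4, 5, 7}  B3 = {0, 4, 5, 6, 7}  B4 = {0, 1, 4, 5, 7}
Tree: B1–B2, B2–B3, B3–B4

Each bag holds 5 vertices, so the decomposition has width 4, which upper-bounds the treewidth. For the lower bound: the 5 vertex sets {2,4}, {3,5}, {0,6}, {7}, {1} are disjoint, each induces a connected subgraph, and every pair is joined by at least one edge of G. Contracting each set to a single vertex therefore yields K_{5} as a minor, and since treewidth is minor-monotone, tw(G) ≥ tw(K_{5}) = 4. Hence tw(G) = 4 exactly.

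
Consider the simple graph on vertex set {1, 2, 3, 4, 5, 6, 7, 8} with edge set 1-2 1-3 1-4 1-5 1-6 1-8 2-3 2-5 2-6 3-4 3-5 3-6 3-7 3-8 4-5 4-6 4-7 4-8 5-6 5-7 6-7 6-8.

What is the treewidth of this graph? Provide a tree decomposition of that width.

Each bag holds 5 vertices, so the decomposition has width 4, which upper-bounds the treewidth. On the other hand G contains the 5-clique {1, 2, 3, 5, 6}. A clique must lie in a single bag of any decomposition, so no decomposition can have width below 4. The upper and lower bounds meet at 4, so that is the treewidth.

Treewidth 4.
Bags: B1 = {1, 3, 4, 5, 6}  B2 = {1, 3, 4, 6, 8}  B3 = {1, 2, 3, 5, 6}  B4 = {3, 4, 5, 6, 7}
Tree: B1–B2, B1–B3, B1–B4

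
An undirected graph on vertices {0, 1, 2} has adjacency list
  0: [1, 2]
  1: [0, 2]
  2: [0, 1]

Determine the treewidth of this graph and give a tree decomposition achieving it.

A single bag containing all 3 vertices is trivially a valid decomposition of width 2. For the lower bound, the 3 vertices {0, 1, 2} are pairwise adjacent, and any tree decomposition puts a clique entirely inside one bag — forcing width ≥ 2. Hence tw(G) = 2 exactly.

Treewidth 2.
One optimal decomposition is:
Bags: B1 = {0, 1, 2}
Tree: (single bag)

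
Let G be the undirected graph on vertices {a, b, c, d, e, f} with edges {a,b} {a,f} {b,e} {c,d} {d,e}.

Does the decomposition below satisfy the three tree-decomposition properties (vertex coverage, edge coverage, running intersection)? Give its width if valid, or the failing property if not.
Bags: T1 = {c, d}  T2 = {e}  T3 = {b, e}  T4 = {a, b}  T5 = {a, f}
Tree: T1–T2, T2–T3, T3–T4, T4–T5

A tree decomposition must satisfy three properties: every vertex lies in some bag; for every edge, both endpoints lie together in some bag; and for every vertex, the bags containing it form a connected subtree. Here edge (d,e) lies in no bag, so the decomposition is invalid.

No — edge (d,e) lies in no bag.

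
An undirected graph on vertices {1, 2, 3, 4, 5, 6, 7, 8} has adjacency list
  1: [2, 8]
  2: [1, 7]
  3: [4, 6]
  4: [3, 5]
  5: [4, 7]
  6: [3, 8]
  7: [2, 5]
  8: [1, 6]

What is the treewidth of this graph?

2

A width-2 tree decomposition is:
Bags: B1 = {3, 4, 5}  B2 = {3, 5, 6}  B3 = {5, 6, 8}  B4 = {1, 5, 8}  B5 = {1, 2, 5}  B6 = {2, 5, 7}
Tree: B1–B2, B2–B3, B3–B4, B4–B5, B5–B6
The largest bag has 3 vertices, giving width 2; this decomposition certifies tw(G) ≤ 2. For the lower bound, G contains the cycle 5–4–3–6–8–1–2–7–5, so G is not a forest; only forests have treewidth ≤ 1, hence tw(G) ≥ 2. The upper and lower bounds meet at 2, so that is the treewidth.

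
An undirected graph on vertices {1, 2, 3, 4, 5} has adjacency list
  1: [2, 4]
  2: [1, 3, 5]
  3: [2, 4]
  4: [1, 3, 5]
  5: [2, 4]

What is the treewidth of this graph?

2

A width-2 tree decomposition is:
Bags: B1 = {2, 3, 4}  B2 = {2, 4, 5}  B3 = {1, 2, 4}
Tree: B1–B2, B2–B3
Every bag has size at most 3, so the width is 3 − 1 = 2 and tw(G) ≤ 2. For the lower bound, G contains the cycle 4–3–2–5–4, so G is not a forest; only forests have treewidth ≤ 1, hence tw(G) ≥ 2. Therefore the treewidth is 2.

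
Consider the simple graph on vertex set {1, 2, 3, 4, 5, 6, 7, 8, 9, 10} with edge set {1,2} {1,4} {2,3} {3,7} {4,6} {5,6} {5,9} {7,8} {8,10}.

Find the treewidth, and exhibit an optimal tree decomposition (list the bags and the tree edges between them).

Every bag has size at most 2, so the width is 2 − 1 = 1 and tw(G) ≤ 1. G has an edge, so its treewidth is at least 1. Therefore the treewidth is 1.

Treewidth 1.
One optimal decomposition is:
Bags: B1 = {5, 9}  B2 = {5, 6}  B3 = {4, 6}  B4 = {1, 4}  B5 = {1, 2}  B6 = {2, 3}  B7 = {3, 7}  B8 = {7, 8}  B9 = {8, 10}
Tree: B1–B2, B2–B3, B3–B4, B4–B5, B5–B6, B6–B7, B7–B8, B8–B9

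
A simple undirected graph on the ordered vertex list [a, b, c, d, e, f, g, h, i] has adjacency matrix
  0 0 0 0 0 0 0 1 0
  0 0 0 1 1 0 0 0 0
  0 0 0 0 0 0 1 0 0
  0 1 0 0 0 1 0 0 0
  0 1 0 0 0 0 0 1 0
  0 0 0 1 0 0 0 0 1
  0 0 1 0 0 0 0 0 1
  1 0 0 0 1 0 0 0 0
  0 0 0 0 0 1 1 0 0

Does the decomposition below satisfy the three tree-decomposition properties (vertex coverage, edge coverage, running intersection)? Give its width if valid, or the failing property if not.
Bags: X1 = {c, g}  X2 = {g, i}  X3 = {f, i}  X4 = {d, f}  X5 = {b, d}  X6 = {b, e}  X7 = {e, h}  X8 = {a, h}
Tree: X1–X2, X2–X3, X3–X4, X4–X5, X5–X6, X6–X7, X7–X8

Yes; width 1.

Vertex coverage: the bags together contain {a, b, c, d, e, f, g, h, i}, the full vertex set. Edge coverage: each edge of G has both endpoints in at least one bag. Running intersection: for every vertex, the bags containing it form a connected subtree. All three properties hold, so this is a valid tree decomposition of width max|bag| − 1 = 1, and hence tw(G) ≤ 1.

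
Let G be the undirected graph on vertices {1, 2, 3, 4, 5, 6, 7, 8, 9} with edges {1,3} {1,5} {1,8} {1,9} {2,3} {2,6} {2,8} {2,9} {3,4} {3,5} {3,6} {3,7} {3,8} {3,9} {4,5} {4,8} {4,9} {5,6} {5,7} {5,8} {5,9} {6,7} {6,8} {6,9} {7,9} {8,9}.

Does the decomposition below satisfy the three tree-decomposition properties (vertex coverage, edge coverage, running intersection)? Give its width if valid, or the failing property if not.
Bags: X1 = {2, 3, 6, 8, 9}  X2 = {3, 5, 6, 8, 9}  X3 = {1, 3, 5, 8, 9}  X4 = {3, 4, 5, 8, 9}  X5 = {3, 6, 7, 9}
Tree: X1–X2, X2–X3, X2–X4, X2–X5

A tree decomposition must satisfy three properties: every vertex lies in some bag; for every edge, both endpoints lie together in some bag; and for every vertex, the bags containing it form a connected subtree. Here edge (5,7) lies in no bag, so the decomposition is invalid.

No — edge (5,7) lies in no bag.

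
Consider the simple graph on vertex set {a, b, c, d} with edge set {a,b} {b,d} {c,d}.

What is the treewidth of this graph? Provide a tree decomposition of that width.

Treewidth 1.
One such decomposition:
Bags: B1 = {a, b}  B2 = {b, d}  B3 = {c, d}
Tree: B1–B2, B2–B3

Each bag holds 2 vertices, so the decomposition has width 1, which upper-bounds the treewidth. G has an edge, so its treewidth is at least 1. Combining the bounds, tw(G) = 1.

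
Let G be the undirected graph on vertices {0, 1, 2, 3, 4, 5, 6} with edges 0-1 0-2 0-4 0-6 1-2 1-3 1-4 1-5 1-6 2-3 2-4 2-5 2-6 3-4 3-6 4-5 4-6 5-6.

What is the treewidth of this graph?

4

A width-4 tree decomposition is:
Bags: B1 = {1, 2, 3, 4, 6}  B2 = {1, 2, 4, 5, 6}  B3 = {0, 1, 2, 4, 6}
Tree: B1–B2, B2–B3
The largest bag has 5 vertices, giving width 4; this decomposition certifies tw(G) ≤ 4. On the other hand G contains the 5-clique {0, 1, 2, 4, 6}. A clique must lie in a single bag of any decomposition, so no decomposition can have width below 4. Hence tw(G) = 4 exactly.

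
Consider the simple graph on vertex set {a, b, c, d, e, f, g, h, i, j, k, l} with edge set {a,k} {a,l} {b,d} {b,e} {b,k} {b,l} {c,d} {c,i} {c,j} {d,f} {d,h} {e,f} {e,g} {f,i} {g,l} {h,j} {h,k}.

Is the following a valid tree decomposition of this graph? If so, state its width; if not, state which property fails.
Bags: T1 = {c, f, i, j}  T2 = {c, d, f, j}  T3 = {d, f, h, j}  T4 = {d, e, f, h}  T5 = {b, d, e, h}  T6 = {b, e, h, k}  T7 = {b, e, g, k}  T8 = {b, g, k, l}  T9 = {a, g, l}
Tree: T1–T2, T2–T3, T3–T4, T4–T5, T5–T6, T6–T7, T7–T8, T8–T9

A tree decomposition must satisfy three properties: every vertex lies in some bag; for every edge, both endpoints lie together in some bag; and for every vertex, the bags containing it form a connected subtree. Here edge (k,a) lies in no bag, so the decomposition is invalid.

No — edge (k,a) lies in no bag.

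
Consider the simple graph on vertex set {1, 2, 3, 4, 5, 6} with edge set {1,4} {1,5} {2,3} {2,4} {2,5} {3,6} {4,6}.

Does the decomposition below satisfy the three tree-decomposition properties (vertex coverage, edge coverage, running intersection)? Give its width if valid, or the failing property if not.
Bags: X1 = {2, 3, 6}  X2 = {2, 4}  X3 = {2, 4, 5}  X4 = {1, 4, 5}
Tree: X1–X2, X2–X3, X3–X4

No — edge (6,4) lies in no bag.

A tree decomposition must satisfy three properties: every vertex lies in some bag; for every edge, both endpoints lie together in some bag; and for every vertex, the bags containing it form a connected subtree. Here edge (6,4) lies in no bag, so the decomposition is invalid.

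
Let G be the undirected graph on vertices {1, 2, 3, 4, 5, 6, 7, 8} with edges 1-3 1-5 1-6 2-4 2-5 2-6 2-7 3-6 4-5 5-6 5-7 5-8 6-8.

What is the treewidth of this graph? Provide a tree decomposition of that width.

Treewidth 2.
One such decomposition:
Bags: B1 = {2, 5, 6}  B2 = {1, 5, 6}  B3 = {2, 5, 7}  B4 = {5, 6, 8}  B5 = {1, 3, 6}  B6 = {2, 4, 5}
Tree: B1–B2, B1–B3, B1–B4, B2–B5, B3–B6

Every bag has size at most 3, so the width is 3 − 1 = 2 and tw(G) ≤ 2. For the lower bound, the 3 vertices {1, 3, 6} are pairwise adjacent, and any tree decomposition puts a clique entirely inside one bag — forcing width ≥ 2. Therefore the treewidth is 2.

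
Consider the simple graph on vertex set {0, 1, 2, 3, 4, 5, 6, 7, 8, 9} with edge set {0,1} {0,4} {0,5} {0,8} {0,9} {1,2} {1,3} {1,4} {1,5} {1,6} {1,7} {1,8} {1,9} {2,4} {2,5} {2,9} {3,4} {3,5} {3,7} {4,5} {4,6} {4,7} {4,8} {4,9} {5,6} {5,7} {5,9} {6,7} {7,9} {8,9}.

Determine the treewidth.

4

A width-4 tree decomposition is:
Bags: B1 = {1, 4, 5, 7, 9}  B2 = {0, 1, 4, 5, 9}  B3 = {1, 4, 5, 6, 7}  B4 = {0, 1, 4, 8, 9}  B5 = {1, 3, 4, 5, 7}  B6 = {1, 2, 4, 5, 9}
Tree: B1–B2, B1–B3, B2–B4, B3–B5, B1–B6
Each bag holds 5 vertices, so the decomposition has width 4, which upper-bounds the treewidth. For the lower bound, the 5 vertices {0, 1, 4, 8, 9} are pairwise adjacent, and any tree decomposition puts a clique entirely inside one bag — forcing width ≥ 4. Hence tw(G) = 4 exactly.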